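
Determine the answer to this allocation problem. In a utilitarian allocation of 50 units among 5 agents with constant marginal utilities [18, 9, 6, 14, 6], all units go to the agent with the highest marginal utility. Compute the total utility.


Step 1: The marginal utilities are [18, 9, 6, 14, 6]
Step 2: The highest marginal utility is 18
Step 3: All 50 units go to that agent
Step 4: Total utility = 18 * 50 = 900

900


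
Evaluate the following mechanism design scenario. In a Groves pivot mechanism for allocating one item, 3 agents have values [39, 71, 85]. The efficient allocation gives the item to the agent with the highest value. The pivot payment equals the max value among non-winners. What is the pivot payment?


Step 1: The efficient winner is agent 2 with value 85
Step 2: Other agents' values: [39, 71]
Step 3: Pivot payment = max(others) = 71
Step 4: The winner pays 71

71


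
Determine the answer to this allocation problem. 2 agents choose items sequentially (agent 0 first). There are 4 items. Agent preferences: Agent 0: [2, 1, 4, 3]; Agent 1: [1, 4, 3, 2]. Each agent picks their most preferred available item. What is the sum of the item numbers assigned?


Step 1: Agent 0 picks item 2
Step 2: Agent 1 picks item 1
Step 3: Sum = 2 + 1 = 3

3


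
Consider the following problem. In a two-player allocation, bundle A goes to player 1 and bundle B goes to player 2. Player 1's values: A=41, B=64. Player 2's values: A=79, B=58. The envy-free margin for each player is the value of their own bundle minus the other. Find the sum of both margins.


Step 1: Player 1's margin = v1(A) - v1(B) = 41 - 64 = -23
Step 2: Player 2's margin = v2(B) - v2(A) = 58 - 79 = -21
Step 3: Total margin = -23 + -21 = -44

-44


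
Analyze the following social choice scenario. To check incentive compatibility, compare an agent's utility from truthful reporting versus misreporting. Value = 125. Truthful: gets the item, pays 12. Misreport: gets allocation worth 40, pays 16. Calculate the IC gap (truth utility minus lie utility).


Step 1: U(truth) = value - payment = 125 - 12 = 113
Step 2: U(lie) = allocation - payment = 40 - 16 = 24
Step 3: IC gap = 113 - 24 = 89

89


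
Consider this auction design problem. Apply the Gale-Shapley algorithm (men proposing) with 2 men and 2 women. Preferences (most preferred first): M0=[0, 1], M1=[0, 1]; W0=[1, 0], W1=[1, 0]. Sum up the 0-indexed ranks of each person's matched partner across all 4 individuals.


Step 1: Run Gale-Shapley (men propose, women hold best offer):
  M0 proposes to W0; she accepts
  M1 proposes to W0; she switches from M0
  M0 proposes to W1; she accepts
Step 2: Final matching: W0-M1, W1-M0
Step 3: 0-indexed ranks (man's rank of his match, then woman's): 0 + 0 + 1 + 1
Step 4: Total rank sum = 2

2


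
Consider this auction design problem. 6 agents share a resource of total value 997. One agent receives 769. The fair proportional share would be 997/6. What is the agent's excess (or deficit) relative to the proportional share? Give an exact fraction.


Step 1: Proportional share = 997/6
Step 2: Agent's actual allocation = 769
Step 3: Excess = 769 - 997/6 = 3617/6

3617/6


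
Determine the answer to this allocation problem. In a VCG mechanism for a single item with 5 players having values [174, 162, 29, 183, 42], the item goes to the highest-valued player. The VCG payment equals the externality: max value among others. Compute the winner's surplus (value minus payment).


Step 1: The winner is the agent with the highest value: agent 3 with value 183
Step 2: Values of other agents: [174, 162, 29, 42]
Step 3: VCG payment = max of others' values = 174
Step 4: Surplus = 183 - 174 = 9

9


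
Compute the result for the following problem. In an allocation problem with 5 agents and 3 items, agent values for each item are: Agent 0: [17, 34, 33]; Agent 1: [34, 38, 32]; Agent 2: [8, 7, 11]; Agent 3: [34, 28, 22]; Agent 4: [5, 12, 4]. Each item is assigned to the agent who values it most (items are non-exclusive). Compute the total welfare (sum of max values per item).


Step 1: For each item, find the maximum value among all agents.
Step 2: Item 0 -> Agent 1 (value 34)
Step 3: Item 1 -> Agent 1 (value 38)
Step 4: Item 2 -> Agent 0 (value 33)
Step 5: Total welfare = 34 + 38 + 33 = 105

105


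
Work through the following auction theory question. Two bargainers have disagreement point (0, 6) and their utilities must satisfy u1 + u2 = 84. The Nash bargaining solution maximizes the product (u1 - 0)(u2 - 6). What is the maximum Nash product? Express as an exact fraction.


Step 1: The Nash solution splits surplus symmetrically above the disagreement point
Step 2: u1 = (total + d1 - d2)/2 = (84 + 0 - 6)/2 = 39
Step 3: u2 = (total - d1 + d2)/2 = (84 - 0 + 6)/2 = 45
Step 4: Nash product = (39 - 0) * (45 - 6)
Step 5: = 39 * 39 = 1521

1521


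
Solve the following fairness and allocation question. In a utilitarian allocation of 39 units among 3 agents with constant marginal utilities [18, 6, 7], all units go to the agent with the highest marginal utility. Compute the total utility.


Step 1: The marginal utilities are [18, 6, 7]
Step 2: The highest marginal utility is 18
Step 3: All 39 units go to that agent
Step 4: Total utility = 18 * 39 = 702

702


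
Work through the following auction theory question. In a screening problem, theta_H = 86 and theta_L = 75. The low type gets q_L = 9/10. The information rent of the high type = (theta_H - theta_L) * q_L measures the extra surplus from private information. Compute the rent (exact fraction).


Step 1: theta_H - theta_L = 86 - 75 = 11
Step 2: Information rent = (theta_H - theta_L) * q_L
Step 3: = 11 * 9/10
Step 4: = 99/10

99/10


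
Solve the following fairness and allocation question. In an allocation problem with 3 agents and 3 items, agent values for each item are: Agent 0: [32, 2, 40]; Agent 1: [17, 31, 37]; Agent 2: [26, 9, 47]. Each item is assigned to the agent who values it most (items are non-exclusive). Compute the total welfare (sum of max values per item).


Step 1: For each item, find the maximum value among all agents.
Step 2: Item 0 -> Agent 0 (value 32)
Step 3: Item 1 -> Agent 1 (value 31)
Step 4: Item 2 -> Agent 2 (value 47)
Step 5: Total welfare = 32 + 31 + 47 = 110

110


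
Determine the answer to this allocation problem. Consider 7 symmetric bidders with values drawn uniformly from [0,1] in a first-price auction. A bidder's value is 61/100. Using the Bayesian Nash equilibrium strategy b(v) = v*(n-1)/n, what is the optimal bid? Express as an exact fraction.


Step 1: The symmetric BNE bidding function is b(v) = v * (n-1) / n
Step 2: Substitute v = 61/100 and n = 7
Step 3: b = 61/100 * 6/7
Step 4: b = 183/350

183/350


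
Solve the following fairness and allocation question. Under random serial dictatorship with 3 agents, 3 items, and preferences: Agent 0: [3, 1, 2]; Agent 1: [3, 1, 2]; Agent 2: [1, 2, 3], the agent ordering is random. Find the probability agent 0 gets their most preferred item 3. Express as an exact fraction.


Step 1: Agent 0 wants item 3
Step 2: There are 6 possible orderings of agents
Step 3: In 3 orderings, agent 0 gets item 3
Step 4: Probability = 3/6 = 1/2

1/2


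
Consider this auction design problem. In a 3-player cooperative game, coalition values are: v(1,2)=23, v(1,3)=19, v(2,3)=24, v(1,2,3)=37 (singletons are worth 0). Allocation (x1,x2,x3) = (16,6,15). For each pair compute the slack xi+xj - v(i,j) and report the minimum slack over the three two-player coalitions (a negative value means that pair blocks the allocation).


Step 1: Slack for coalition (1,2): x1+x2 - v12 = 22 - 23 = -1
Step 2: Slack for coalition (1,3): x1+x3 - v13 = 31 - 19 = 12
Step 3: Slack for coalition (2,3): x2+x3 - v23 = 21 - 24 = -3
Step 4: Minimum slack = min(-1, 12, -3) = -3, attained by (2,3); coalition (2,3) can block (slack < 0), so the allocation is not in the core

-3


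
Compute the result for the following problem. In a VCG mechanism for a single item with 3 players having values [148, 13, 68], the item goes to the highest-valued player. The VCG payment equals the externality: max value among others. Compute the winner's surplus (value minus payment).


Step 1: The winner is the agent with the highest value: agent 0 with value 148
Step 2: Values of other agents: [13, 68]
Step 3: VCG payment = max of others' values = 68
Step 4: Surplus = 148 - 68 = 80

80


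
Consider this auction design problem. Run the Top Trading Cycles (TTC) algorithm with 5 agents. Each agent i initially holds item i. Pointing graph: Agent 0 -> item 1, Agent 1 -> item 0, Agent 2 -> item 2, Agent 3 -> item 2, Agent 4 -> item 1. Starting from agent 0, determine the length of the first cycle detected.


Step 1: Trace the pointer graph from agent 0: 0 -> 1 -> 0
Step 2: A cycle is detected when we revisit agent 0
Step 3: The cycle is: 0 -> 1 -> 0
Step 4: Cycle length = 2

2


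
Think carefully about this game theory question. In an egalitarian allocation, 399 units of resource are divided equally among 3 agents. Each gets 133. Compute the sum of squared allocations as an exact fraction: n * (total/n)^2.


Step 1: Each agent's share = 399/3 = 133
Step 2: Square of each share = (133)^2 = 17689
Step 3: Sum of squares = 3 * 17689 = 53067

53067


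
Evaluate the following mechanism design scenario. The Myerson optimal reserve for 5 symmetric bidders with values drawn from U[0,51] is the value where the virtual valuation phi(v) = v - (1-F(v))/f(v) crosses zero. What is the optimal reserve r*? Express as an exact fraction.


Step 1: For U[0,51], F(v) = v/51 and f(v) = 1/51
Step 2: phi(v) = v - (1 - v/51)/(1/51) = v - (51 - v) = 2v - 51
Step 3: Set phi(r*) = 0: 2r* - 51 = 0
Step 4: r* = 51/2 (the number of bidders n = 5 does not enter)

51/2


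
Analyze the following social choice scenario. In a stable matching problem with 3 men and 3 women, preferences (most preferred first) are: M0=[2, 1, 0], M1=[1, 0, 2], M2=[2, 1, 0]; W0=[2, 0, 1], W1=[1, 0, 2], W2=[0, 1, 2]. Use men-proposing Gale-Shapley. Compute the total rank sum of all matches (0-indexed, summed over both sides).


Step 1: Run Gale-Shapley (men propose, women hold best offer):
  M0 proposes to W2; she accepts
  M1 proposes to W1; she accepts
  M2 proposes to W2; rejected
  M2 proposes to W1; rejected
  M2 proposes to W0; she accepts
Step 2: Final matching: W0-M2, W1-M1, W2-M0
Step 3: 0-indexed ranks (man's rank of his match, then woman's): 2 + 0 + 0 + 0 + 0 + 0
Step 4: Total rank sum = 2

2


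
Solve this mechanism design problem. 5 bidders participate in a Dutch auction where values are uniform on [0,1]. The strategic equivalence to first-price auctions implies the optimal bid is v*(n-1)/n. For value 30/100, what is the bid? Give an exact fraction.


Step 1: Dutch auctions are strategically equivalent to first-price auctions
Step 2: The equilibrium bid is b(v) = v*(n-1)/n
Step 3: b = 3/10 * 4/5
Step 4: b = 6/25

6/25


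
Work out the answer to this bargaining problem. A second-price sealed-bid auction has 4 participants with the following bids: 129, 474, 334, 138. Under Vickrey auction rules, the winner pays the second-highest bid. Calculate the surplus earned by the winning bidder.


Step 1: Sort bids in descending order: 474, 334, 138, 129
Step 2: The winning bid is the highest: 474
Step 3: The payment equals the second-highest bid: 334
Step 4: Surplus = winner's bid - payment = 474 - 334 = 140

140


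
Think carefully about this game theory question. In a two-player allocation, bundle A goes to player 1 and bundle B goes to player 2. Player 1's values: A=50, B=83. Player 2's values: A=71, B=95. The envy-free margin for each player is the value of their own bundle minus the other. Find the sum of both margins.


Step 1: Player 1's margin = v1(A) - v1(B) = 50 - 83 = -33
Step 2: Player 2's margin = v2(B) - v2(A) = 95 - 71 = 24
Step 3: Total margin = -33 + 24 = -9

-9


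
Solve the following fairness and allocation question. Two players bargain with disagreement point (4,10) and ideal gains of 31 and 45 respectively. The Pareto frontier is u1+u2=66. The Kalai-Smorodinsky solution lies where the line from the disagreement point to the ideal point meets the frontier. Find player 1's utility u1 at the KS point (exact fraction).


Step 1: At the KS point, (u1-d1)/r1 = (u2-d2)/r2 = t and u1+u2 = 66
Step 2: u1 = d1 + r1*t and u2 = d2 + r2*t, so (d1 + r1*t) + (d2 + r2*t) = 66
Step 3: t = (66 - 4 - 10)/(31 + 45) = 52/76 = 13/19
Step 4: u1 = d1 + r1*t = 4 + 31 * 13/19 = 479/19
Step 5: (Check: u2 = d2 + r2*t = 775/19; u1+u2 = 479/19 + 775/19 = 66, on the frontier.)

479/19


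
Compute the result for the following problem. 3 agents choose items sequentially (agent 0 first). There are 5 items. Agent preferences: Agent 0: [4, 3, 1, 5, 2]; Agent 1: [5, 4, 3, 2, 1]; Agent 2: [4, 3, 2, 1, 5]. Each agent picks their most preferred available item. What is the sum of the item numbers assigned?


Step 1: Agent 0 picks item 4
Step 2: Agent 1 picks item 5
Step 3: Agent 2 picks item 3
Step 4: Sum = 4 + 5 + 3 = 12

12


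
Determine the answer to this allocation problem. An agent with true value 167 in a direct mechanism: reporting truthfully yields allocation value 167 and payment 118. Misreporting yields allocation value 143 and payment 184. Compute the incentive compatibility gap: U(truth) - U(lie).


Step 1: U(truth) = value - payment = 167 - 118 = 49
Step 2: U(lie) = allocation - payment = 143 - 184 = -41
Step 3: IC gap = 49 - (-41) = 90

90


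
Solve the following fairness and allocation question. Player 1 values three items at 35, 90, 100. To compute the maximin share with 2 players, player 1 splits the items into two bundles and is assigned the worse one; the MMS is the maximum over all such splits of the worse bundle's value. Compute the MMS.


Step 1: Item values = 35, 90, 100
Step 2: Enumerate all 2-bundle partitions and take the smaller bundle:
  Partition 1: {35} vs {90,100} -> bundles 35, 190; min = 35
  Partition 2: {90} vs {35,100} -> bundles 90, 135; min = 90
  Partition 3: {100} vs {35,90} -> bundles 100, 125; min = 100
Step 3: MMS = max(35, 90, 100) = 100

100


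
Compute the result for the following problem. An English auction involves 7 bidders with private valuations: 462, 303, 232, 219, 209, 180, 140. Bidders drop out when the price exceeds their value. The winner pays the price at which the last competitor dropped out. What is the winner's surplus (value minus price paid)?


Step 1: Identify the highest value: 462
Step 2: Identify the second-highest value: 303
Step 3: The final price = second-highest value = 303
Step 4: Surplus = 462 - 303 = 159

159


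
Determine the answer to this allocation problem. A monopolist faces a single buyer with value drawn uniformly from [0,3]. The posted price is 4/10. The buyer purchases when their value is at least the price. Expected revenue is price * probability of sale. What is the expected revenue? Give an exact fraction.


Step 1: Posted price r = 2/5, value support [0,3]
Step 2: P(v >= r) = (3 - 2/5)/3 = 13/15
Step 3: Expected revenue = r * P(v >= r) = 2/5 * 13/15
Step 4: Revenue = 26/75

26/75


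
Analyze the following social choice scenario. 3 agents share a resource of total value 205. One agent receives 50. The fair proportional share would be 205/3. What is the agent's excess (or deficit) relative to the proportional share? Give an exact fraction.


Step 1: Proportional share = 205/3
Step 2: Agent's actual allocation = 50
Step 3: Excess = 50 - 205/3 = -55/3

-55/3


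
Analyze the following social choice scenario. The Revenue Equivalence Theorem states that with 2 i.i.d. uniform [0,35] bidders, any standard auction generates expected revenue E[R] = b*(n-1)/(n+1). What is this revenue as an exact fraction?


Step 1: By Revenue Equivalence, expected revenue = b*(n-1)/(n+1)
Step 2: Substituting n = 2, b = 35
Step 3: Revenue = 35*(2-1)/(2+1) = 35*1/3
Step 4: Revenue = 35/3

35/3


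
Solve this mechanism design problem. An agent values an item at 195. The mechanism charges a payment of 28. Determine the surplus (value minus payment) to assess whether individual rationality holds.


Step 1: Surplus = value - payment = 195 - 28 = 167
Step 2: IR is satisfied (surplus >= 0)

167


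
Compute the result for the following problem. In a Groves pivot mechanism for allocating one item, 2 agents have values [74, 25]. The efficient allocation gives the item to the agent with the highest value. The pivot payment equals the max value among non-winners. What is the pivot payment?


Step 1: The efficient winner is agent 0 with value 74
Step 2: Other agents' values: [25]
Step 3: Pivot payment = max(others) = 25
Step 4: The winner pays 25

25


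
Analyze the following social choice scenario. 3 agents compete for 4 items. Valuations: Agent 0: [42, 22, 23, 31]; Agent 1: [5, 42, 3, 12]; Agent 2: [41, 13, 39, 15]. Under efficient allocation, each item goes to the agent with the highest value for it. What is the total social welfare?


Step 1: For each item, find the maximum value among all agents.
Step 2: Item 0 -> Agent 0 (value 42)
Step 3: Item 1 -> Agent 1 (value 42)
Step 4: Item 2 -> Agent 2 (value 39)
Step 5: Item 3 -> Agent 0 (value 31)
Step 6: Total welfare = 42 + 42 + 39 + 31 = 154

154


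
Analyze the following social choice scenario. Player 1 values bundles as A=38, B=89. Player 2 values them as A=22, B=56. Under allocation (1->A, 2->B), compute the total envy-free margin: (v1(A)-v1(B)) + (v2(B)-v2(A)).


Step 1: Player 1's margin = v1(A) - v1(B) = 38 - 89 = -51
Step 2: Player 2's margin = v2(B) - v2(A) = 56 - 22 = 34
Step 3: Total margin = -51 + 34 = -17

-17


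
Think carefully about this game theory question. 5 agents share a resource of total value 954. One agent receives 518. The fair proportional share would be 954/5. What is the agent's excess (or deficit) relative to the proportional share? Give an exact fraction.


Step 1: Proportional share = 954/5
Step 2: Agent's actual allocation = 518
Step 3: Excess = 518 - 954/5 = 1636/5

1636/5


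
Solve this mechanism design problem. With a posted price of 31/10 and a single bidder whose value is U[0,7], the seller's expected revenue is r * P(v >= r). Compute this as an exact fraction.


Step 1: Posted price r = 31/10, value support [0,7]
Step 2: P(v >= r) = (7 - 31/10)/7 = 39/70
Step 3: Expected revenue = r * P(v >= r) = 31/10 * 39/70
Step 4: Revenue = 1209/700

1209/700


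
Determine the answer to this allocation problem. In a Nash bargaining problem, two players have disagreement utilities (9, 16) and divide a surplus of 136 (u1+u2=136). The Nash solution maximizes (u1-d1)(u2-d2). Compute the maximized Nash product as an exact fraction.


Step 1: The Nash solution splits surplus symmetrically above the disagreement point
Step 2: u1 = (total + d1 - d2)/2 = (136 + 9 - 16)/2 = 129/2
Step 3: u2 = (total - d1 + d2)/2 = (136 - 9 + 16)/2 = 143/2
Step 4: Nash product = (129/2 - 9) * (143/2 - 16)
Step 5: = 111/2 * 111/2 = 12321/4

12321/4


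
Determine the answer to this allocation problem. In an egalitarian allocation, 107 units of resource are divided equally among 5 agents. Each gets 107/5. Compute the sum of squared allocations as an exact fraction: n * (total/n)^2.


Step 1: Each agent's share = 107/5
Step 2: Square of each share = (107/5)^2 = 11449/25
Step 3: Sum of squares = 5 * 11449/25 = 11449/5

11449/5


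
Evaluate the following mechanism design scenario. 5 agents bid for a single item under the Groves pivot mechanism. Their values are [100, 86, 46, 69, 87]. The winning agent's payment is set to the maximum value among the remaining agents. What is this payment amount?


Step 1: The efficient winner is agent 0 with value 100
Step 2: Other agents' values: [86, 46, 69, 87]
Step 3: Pivot payment = max(others) = 87
Step 4: The winner pays 87

87


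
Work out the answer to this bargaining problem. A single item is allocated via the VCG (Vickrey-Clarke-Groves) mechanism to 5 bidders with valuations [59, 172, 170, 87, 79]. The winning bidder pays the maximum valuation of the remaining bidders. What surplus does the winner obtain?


Step 1: The winner is the agent with the highest value: agent 1 with value 172
Step 2: Values of other agents: [59, 170, 87, 79]
Step 3: VCG payment = max of others' values = 170
Step 4: Surplus = 172 - 170 = 2

2


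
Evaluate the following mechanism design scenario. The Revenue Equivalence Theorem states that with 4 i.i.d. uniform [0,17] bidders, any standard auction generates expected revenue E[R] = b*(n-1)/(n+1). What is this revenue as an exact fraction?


Step 1: By Revenue Equivalence, expected revenue = b*(n-1)/(n+1)
Step 2: Substituting n = 4, b = 17
Step 3: Revenue = 17*(4-1)/(4+1) = 17*3/5
Step 4: Revenue = 51/5

51/5


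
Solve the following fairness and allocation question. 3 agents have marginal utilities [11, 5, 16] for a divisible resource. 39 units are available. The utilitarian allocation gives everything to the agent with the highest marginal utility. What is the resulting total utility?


Step 1: The marginal utilities are [11, 5, 16]
Step 2: The highest marginal utility is 16
Step 3: All 39 units go to that agent
Step 4: Total utility = 16 * 39 = 624

624


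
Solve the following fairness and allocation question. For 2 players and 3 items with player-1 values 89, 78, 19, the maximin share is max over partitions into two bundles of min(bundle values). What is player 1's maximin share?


Step 1: Item values = 89, 78, 19
Step 2: Enumerate all 2-bundle partitions and take the smaller bundle:
  Partition 1: {89} vs {78,19} -> bundles 89, 97; min = 89
  Partition 2: {78} vs {89,19} -> bundles 78, 108; min = 78
  Partition 3: {19} vs {89,78} -> bundles 19, 167; min = 19
Step 3: MMS = max(89, 78, 19) = 89

89


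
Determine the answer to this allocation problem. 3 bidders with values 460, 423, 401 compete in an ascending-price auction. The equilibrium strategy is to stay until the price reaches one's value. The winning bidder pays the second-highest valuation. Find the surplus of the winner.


Step 1: Identify the highest value: 460
Step 2: Identify the second-highest value: 423
Step 3: The final price = second-highest value = 423
Step 4: Surplus = 460 - 423 = 37

37


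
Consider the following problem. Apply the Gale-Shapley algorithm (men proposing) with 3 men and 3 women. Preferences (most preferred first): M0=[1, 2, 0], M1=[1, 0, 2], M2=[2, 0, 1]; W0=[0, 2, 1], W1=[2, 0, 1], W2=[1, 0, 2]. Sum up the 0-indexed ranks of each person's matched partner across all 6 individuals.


Step 1: Run Gale-Shapley (men propose, women hold best offer):
  M0 proposes to W1; she accepts
  M1 proposes to W1; rejected
  M1 proposes to W0; she accepts
  M2 proposes to W2; she accepts
Step 2: Final matching: W0-M1, W1-M0, W2-M2
Step 3: 0-indexed ranks (man's rank of his match, then woman's): 1 + 2 + 0 + 1 + 0 + 2
Step 4: Total rank sum = 6

6


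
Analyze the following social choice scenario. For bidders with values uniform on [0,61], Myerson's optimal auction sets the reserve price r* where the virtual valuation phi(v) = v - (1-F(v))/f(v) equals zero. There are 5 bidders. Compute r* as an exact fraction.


Step 1: For U[0,61], F(v) = v/61 and f(v) = 1/61
Step 2: phi(v) = v - (1 - v/61)/(1/61) = v - (61 - v) = 2v - 61
Step 3: Set phi(r*) = 0: 2r* - 61 = 0
Step 4: r* = 61/2 (the number of bidders n = 5 does not enter)

61/2


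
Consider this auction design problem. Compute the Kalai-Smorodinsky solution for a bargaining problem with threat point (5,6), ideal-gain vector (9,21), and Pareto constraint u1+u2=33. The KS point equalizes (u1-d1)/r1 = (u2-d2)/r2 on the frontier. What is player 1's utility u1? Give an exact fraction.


Step 1: At the KS point, (u1-d1)/r1 = (u2-d2)/r2 = t and u1+u2 = 33
Step 2: u1 = d1 + r1*t and u2 = d2 + r2*t, so (d1 + r1*t) + (d2 + r2*t) = 33
Step 3: t = (33 - 5 - 6)/(9 + 21) = 22/30 = 11/15
Step 4: u1 = d1 + r1*t = 5 + 9 * 11/15 = 58/5
Step 5: (Check: u2 = d2 + r2*t = 107/5; u1+u2 = 58/5 + 107/5 = 33, on the frontier.)

58/5


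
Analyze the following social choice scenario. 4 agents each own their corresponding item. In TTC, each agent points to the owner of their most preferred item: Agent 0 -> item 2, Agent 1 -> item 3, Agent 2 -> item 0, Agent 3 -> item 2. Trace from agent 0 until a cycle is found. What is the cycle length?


Step 1: Trace the pointer graph from agent 0: 0 -> 2 -> 0
Step 2: A cycle is detected when we revisit agent 0
Step 3: The cycle is: 0 -> 2 -> 0
Step 4: Cycle length = 2

2


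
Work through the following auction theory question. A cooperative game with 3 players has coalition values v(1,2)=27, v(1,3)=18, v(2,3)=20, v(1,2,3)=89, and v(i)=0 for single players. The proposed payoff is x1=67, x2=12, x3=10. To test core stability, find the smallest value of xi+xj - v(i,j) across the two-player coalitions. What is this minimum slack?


Step 1: Slack for coalition (1,2): x1+x2 - v12 = 79 - 27 = 52
Step 2: Slack for coalition (1,3): x1+x3 - v13 = 77 - 18 = 59
Step 3: Slack for coalition (2,3): x2+x3 - v23 = 22 - 20 = 2
Step 4: Minimum slack = min(52, 59, 2) = 2, attained by (2,3); no pair can gain by deviating, so the allocation is in the core

2


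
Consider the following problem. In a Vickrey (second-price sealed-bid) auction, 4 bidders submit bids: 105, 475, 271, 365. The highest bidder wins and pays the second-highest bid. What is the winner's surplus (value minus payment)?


Step 1: Sort bids in descending order: 475, 365, 271, 105
Step 2: The winning bid is the highest: 475
Step 3: The payment equals the second-highest bid: 365
Step 4: Surplus = winner's bid - payment = 475 - 365 = 110

110


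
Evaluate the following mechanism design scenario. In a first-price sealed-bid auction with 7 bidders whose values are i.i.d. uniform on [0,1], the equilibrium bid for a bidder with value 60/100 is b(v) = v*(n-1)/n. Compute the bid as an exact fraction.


Step 1: The symmetric BNE bidding function is b(v) = v * (n-1) / n
Step 2: Substitute v = 3/5 and n = 7
Step 3: b = 3/5 * 6/7
Step 4: b = 18/35

18/35


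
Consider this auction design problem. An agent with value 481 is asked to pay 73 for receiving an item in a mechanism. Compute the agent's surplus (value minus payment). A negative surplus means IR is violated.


Step 1: Surplus = value - payment = 481 - 73 = 408
Step 2: IR is satisfied (surplus >= 0)

408


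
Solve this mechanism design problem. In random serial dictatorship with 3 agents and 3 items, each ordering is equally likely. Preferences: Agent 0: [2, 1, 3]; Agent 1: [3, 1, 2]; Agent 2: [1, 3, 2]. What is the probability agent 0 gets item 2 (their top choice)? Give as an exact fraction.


Step 1: Agent 0 wants item 2
Step 2: There are 6 possible orderings of agents
Step 3: In 6 orderings, agent 0 gets item 2
Step 4: Probability = 6/6 = 1

1


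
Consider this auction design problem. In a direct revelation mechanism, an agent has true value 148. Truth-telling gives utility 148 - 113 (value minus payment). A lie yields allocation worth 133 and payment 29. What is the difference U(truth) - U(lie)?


Step 1: U(truth) = value - payment = 148 - 113 = 35
Step 2: U(lie) = allocation - payment = 133 - 29 = 104
Step 3: IC gap = 35 - 104 = -69

-69


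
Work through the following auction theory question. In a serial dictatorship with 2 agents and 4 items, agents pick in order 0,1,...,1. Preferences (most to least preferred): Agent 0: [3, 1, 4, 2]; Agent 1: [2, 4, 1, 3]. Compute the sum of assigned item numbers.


Step 1: Agent 0 picks item 3
Step 2: Agent 1 picks item 2
Step 3: Sum = 3 + 2 = 5

5


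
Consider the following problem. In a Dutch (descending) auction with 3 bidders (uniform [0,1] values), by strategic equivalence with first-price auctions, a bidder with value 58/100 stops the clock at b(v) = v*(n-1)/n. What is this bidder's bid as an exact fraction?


Step 1: Dutch auctions are strategically equivalent to first-price auctions
Step 2: The equilibrium bid is b(v) = v*(n-1)/n
Step 3: b = 29/50 * 2/3
Step 4: b = 29/75

29/75


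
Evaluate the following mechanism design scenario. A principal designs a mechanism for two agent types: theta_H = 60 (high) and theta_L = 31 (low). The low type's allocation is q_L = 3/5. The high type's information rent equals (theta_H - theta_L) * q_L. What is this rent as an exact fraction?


Step 1: theta_H - theta_L = 60 - 31 = 29
Step 2: Information rent = (theta_H - theta_L) * q_L
Step 3: = 29 * 3/5
Step 4: = 87/5

87/5


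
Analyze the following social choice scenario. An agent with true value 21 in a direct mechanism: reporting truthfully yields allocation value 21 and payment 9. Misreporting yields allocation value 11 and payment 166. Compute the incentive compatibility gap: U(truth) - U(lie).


Step 1: U(truth) = value - payment = 21 - 9 = 12
Step 2: U(lie) = allocation - payment = 11 - 166 = -155
Step 3: IC gap = 12 - (-155) = 167

167


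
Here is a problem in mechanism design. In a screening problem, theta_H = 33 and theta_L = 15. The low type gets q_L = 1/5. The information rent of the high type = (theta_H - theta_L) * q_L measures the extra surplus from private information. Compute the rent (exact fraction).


Step 1: theta_H - theta_L = 33 - 15 = 18
Step 2: Information rent = (theta_H - theta_L) * q_L
Step 3: = 18 * 1/5
Step 4: = 18/5

18/5


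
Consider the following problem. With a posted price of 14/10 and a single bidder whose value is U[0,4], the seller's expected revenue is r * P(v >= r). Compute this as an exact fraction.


Step 1: Posted price r = 7/5, value support [0,4]
Step 2: P(v >= r) = (4 - 7/5)/4 = 13/20
Step 3: Expected revenue = r * P(v >= r) = 7/5 * 13/20
Step 4: Revenue = 91/100

91/100


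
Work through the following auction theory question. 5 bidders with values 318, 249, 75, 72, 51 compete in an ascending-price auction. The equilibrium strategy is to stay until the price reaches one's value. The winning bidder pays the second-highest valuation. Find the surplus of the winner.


Step 1: Identify the highest value: 318
Step 2: Identify the second-highest value: 249
Step 3: The final price = second-highest value = 249
Step 4: Surplus = 318 - 249 = 69

69


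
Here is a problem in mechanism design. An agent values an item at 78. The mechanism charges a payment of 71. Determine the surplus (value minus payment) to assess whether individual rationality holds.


Step 1: Surplus = value - payment = 78 - 71 = 7
Step 2: IR is satisfied (surplus >= 0)

7


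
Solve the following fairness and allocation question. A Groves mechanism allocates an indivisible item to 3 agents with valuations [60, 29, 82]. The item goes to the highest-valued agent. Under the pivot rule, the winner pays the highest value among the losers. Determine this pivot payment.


Step 1: The efficient winner is agent 2 with value 82
Step 2: Other agents' values: [60, 29]
Step 3: Pivot payment = max(others) = 60
Step 4: The winner pays 60

60


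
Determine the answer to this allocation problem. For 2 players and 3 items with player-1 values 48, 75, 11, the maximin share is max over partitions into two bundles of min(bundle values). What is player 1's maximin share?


Step 1: Item values = 48, 75, 11
Step 2: Enumerate all 2-bundle partitions and take the smaller bundle:
  Partition 1: {48} vs {75,11} -> bundles 48, 86; min = 48
  Partition 2: {75} vs {48,11} -> bundles 75, 59; min = 59
  Partition 3: {11} vs {48,75} -> bundles 11, 123; min = 11
Step 3: MMS = max(48, 59, 11) = 59

59


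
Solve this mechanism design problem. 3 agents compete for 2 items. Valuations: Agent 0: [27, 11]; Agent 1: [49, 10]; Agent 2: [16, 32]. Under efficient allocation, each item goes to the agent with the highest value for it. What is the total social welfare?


Step 1: For each item, find the maximum value among all agents.
Step 2: Item 0 -> Agent 1 (value 49)
Step 3: Item 1 -> Agent 2 (value 32)
Step 4: Total welfare = 49 + 32 = 81

81


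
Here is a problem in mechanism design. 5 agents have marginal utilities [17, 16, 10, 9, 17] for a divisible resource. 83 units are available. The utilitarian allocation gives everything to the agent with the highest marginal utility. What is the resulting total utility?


Step 1: The marginal utilities are [17, 16, 10, 9, 17]
Step 2: The highest marginal utility is 17
Step 3: All 83 units go to that agent
Step 4: Total utility = 17 * 83 = 1411

1411


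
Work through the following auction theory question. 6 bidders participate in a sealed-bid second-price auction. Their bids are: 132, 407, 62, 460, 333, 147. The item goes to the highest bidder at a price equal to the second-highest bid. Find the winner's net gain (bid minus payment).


Step 1: Sort bids in descending order: 460, 407, 333, 147, 132, 62
Step 2: The winning bid is the highest: 460
Step 3: The payment equals the second-highest bid: 407
Step 4: Surplus = winner's bid - payment = 460 - 407 = 53

53


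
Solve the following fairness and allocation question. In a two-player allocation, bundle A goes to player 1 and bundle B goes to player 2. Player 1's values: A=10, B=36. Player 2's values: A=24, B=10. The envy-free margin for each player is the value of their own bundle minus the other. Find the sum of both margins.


Step 1: Player 1's margin = v1(A) - v1(B) = 10 - 36 = -26
Step 2: Player 2's margin = v2(B) - v2(A) = 10 - 24 = -14
Step 3: Total margin = -26 + -14 = -40

-40


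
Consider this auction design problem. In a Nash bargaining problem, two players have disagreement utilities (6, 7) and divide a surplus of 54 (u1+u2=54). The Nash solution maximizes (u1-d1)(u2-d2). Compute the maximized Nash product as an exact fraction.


Step 1: The Nash solution splits surplus symmetrically above the disagreement point
Step 2: u1 = (total + d1 - d2)/2 = (54 + 6 - 7)/2 = 53/2
Step 3: u2 = (total - d1 + d2)/2 = (54 - 6 + 7)/2 = 55/2
Step 4: Nash product = (53/2 - 6) * (55/2 - 7)
Step 5: = 41/2 * 41/2 = 1681/4

1681/4


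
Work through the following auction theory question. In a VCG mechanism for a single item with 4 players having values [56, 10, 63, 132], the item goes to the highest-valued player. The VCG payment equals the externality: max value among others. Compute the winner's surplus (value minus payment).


Step 1: The winner is the agent with the highest value: agent 3 with value 132
Step 2: Values of other agents: [56, 10, 63]
Step 3: VCG payment = max of others' values = 63
Step 4: Surplus = 132 - 63 = 69

69


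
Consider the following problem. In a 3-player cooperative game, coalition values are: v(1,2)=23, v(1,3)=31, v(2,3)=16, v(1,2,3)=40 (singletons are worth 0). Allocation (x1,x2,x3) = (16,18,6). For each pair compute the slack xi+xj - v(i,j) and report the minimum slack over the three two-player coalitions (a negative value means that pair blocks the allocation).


Step 1: Slack for coalition (1,2): x1+x2 - v12 = 34 - 23 = 11
Step 2: Slack for coalition (1,3): x1+x3 - v13 = 22 - 31 = -9
Step 3: Slack for coalition (2,3): x2+x3 - v23 = 24 - 16 = 8
Step 4: Minimum slack = min(11, -9, 8) = -9, attained by (1,3); coalition (1,3) can block (slack < 0), so the allocation is not in the core

-9


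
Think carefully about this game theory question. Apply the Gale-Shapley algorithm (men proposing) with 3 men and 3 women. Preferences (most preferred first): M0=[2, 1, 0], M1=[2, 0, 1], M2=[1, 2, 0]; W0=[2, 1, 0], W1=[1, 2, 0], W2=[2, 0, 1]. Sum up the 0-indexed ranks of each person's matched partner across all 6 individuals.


Step 1: Run Gale-Shapley (men propose, women hold best offer):
  M0 proposes to W2; she accepts
  M1 proposes to W2; rejected
  M1 proposes to W0; she accepts
  M2 proposes to W1; she accepts
Step 2: Final matching: W0-M1, W1-M2, W2-M0
Step 3: 0-indexed ranks (man's rank of his match, then woman's): 1 + 1 + 0 + 1 + 0 + 1
Step 4: Total rank sum = 4

4


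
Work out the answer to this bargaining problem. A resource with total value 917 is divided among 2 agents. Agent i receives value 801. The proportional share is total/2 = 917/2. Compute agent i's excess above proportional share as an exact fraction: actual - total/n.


Step 1: Proportional share = 917/2
Step 2: Agent's actual allocation = 801
Step 3: Excess = 801 - 917/2 = 685/2

685/2


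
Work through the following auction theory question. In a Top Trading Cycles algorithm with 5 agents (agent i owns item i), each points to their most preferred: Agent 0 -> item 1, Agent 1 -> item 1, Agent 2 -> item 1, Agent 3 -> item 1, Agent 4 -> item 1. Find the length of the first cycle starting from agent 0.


Step 1: Trace the pointer graph from agent 0: 0 -> 1 -> 1
Step 2: A cycle is detected when we revisit agent 1
Step 3: The cycle is: 1 -> 1
Step 4: Cycle length = 1

1


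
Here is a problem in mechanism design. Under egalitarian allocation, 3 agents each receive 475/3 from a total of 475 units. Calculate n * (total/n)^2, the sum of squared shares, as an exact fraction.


Step 1: Each agent's share = 475/3
Step 2: Square of each share = (475/3)^2 = 225625/9
Step 3: Sum of squares = 3 * 225625/9 = 225625/3

225625/3


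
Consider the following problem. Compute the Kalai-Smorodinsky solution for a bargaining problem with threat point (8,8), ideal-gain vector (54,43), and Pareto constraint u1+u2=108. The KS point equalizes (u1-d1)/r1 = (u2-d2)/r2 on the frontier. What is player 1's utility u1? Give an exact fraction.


Step 1: At the KS point, (u1-d1)/r1 = (u2-d2)/r2 = t and u1+u2 = 108
Step 2: u1 = d1 + r1*t and u2 = d2 + r2*t, so (d1 + r1*t) + (d2 + r2*t) = 108
Step 3: t = (108 - 8 - 8)/(54 + 43) = 92/97
Step 4: u1 = d1 + r1*t = 8 + 54 * 92/97 = 5744/97
Step 5: (Check: u2 = d2 + r2*t = 4732/97; u1+u2 = 5744/97 + 4732/97 = 108, on the frontier.)

5744/97


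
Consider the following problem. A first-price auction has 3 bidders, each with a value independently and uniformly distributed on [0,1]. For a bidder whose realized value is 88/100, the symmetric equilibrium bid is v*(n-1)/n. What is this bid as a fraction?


Step 1: The symmetric BNE bidding function is b(v) = v * (n-1) / n
Step 2: Substitute v = 22/25 and n = 3
Step 3: b = 22/25 * 2/3
Step 4: b = 44/75

44/75


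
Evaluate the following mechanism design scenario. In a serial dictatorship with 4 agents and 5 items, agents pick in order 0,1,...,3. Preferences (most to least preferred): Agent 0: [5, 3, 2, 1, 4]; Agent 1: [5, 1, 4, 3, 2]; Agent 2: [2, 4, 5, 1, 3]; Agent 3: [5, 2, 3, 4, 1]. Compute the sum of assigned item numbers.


Step 1: Agent 0 picks item 5
Step 2: Agent 1 picks item 1
Step 3: Agent 2 picks item 2
Step 4: Agent 3 picks item 3
Step 5: Sum = 5 + 1 + 2 + 3 = 11

11


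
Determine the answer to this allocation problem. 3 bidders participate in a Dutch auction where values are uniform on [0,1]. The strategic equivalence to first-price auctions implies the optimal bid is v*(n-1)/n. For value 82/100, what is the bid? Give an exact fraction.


Step 1: Dutch auctions are strategically equivalent to first-price auctions
Step 2: The equilibrium bid is b(v) = v*(n-1)/n
Step 3: b = 41/50 * 2/3
Step 4: b = 41/75

41/75


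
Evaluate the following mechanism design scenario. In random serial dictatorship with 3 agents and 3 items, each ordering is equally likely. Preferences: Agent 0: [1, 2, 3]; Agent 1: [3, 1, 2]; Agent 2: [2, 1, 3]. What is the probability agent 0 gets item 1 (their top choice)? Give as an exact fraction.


Step 1: Agent 0 wants item 1
Step 2: There are 6 possible orderings of agents
Step 3: In 6 orderings, agent 0 gets item 1
Step 4: Probability = 6/6 = 1

1


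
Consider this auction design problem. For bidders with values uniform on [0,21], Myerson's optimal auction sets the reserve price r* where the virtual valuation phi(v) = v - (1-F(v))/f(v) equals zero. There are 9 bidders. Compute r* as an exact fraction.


Step 1: For U[0,21], F(v) = v/21 and f(v) = 1/21
Step 2: phi(v) = v - (1 - v/21)/(1/21) = v - (21 - v) = 2v - 21
Step 3: Set phi(r*) = 0: 2r* - 21 = 0
Step 4: r* = 21/2 (the number of bidders n = 9 does not enter)

21/2
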